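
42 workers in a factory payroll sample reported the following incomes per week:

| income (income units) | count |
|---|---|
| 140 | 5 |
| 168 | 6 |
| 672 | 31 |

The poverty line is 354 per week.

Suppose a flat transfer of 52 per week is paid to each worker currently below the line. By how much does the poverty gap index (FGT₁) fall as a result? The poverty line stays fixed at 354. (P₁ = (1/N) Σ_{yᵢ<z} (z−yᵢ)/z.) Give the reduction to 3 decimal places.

0.038

Before: below the line — 5×140, 6×168; poverty gap index (FGT₁) = 0.14703.
After the 52 transfer: below the line — 5×192, 6×220; poverty gap index (FGT₁) = 0.10856.
Reduction = 0.14703 − 0.10856 = 0.038.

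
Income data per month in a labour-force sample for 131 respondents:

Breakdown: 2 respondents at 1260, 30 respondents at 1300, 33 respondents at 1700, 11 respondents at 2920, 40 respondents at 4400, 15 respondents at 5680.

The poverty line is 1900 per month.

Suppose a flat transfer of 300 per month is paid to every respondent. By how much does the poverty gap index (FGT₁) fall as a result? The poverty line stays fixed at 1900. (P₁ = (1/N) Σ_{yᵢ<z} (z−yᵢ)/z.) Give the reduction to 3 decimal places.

Before: below the line — 2×1260, 30×1300, 33×1700; poverty gap index (FGT₁) = 0.10398.
After the 300 transfer: below the line — 2×1560, 30×1600; poverty gap index (FGT₁) = 0.03889.
Reduction = 0.10398 − 0.03889 = 0.065.

0.065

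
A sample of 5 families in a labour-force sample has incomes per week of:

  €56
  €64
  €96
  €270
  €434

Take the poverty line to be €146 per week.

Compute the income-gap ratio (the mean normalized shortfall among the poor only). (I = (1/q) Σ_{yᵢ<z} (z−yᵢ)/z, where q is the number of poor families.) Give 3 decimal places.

Incomes under z: €56, €64, €96 (q = 3 of N = 5).
Relative gaps: 0.6164, 0.5616, 0.3425; sum = 1.520548.
I averages over the q = 3 poor units only: 1.520548 / 3 = 0.507.

0.507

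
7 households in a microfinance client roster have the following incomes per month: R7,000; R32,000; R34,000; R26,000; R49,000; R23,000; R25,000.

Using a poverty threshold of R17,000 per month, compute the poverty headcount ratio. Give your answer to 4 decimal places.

1 of the 7 households have income below R17,000.
H = 1/7 = 0.1429.

0.1429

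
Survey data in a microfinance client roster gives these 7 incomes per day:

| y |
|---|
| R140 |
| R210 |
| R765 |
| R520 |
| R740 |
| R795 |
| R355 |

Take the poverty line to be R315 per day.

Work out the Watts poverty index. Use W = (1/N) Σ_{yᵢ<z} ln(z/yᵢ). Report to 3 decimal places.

0.174

Below z: R140, R210 (q = 2 of N = 7).
Log gaps: ln(315/140) = 0.8109; ln(315/210) = 0.4055.
W = 1.216395 / 7 = 0.174.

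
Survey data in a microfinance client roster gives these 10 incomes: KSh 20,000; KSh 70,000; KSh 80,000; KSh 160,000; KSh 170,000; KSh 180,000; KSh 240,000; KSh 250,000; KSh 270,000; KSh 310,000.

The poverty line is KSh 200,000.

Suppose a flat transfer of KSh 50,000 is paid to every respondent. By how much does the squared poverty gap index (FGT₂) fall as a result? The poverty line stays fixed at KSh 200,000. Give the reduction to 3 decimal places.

Before: below the line — KSh 20,000, KSh 70,000, KSh 80,000, KSh 160,000, KSh 170,000, KSh 180,000; squared poverty gap index (FGT₂) = 0.16650.
After the KSh 50,000 transfer: below the line — KSh 70,000, KSh 120,000, KSh 130,000; squared poverty gap index (FGT₂) = 0.07050.
Reduction = 0.16650 − 0.07050 = 0.096.

0.096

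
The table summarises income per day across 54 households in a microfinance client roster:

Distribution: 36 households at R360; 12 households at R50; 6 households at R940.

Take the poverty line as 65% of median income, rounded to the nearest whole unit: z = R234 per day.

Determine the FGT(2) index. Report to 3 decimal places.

Below z: 12×R50 (q = 12 of N = 54).
Normalized shortfalls: (234−50)/234 = 0.7863 (×12).
Squared: 0.6183 (×12).
Sum = 7.419680; P₂ = 7.419680 / 54 = 0.137.

0.137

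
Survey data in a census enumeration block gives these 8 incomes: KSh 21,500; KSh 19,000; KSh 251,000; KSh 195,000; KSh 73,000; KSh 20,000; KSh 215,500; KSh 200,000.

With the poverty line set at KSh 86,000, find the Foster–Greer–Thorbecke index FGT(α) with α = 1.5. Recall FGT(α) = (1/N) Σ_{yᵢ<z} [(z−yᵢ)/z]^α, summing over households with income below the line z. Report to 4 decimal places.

Below the line: KSh 19,000, KSh 20,000, KSh 21,500, KSh 73,000 (q = 4 of N = 8).
Gap ratios (z−y)/z: (86000−19000)/86000 = 0.7791; (86000−20000)/86000 = 0.7674; (86000−21500)/86000 = 0.7500; (86000−73000)/86000 = 0.1512.
Raised to α = 1.5: 0.68765; 0.67231; 0.64952; 0.05877.
Sum = 2.068244; FGT(1.5) = 2.068244 / 8 = 0.2585.

0.2585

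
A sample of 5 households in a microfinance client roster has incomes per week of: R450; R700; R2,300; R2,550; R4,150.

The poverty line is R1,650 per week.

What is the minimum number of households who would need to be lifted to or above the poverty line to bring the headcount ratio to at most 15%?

2

2 of the 5 households are poor, so H = 2/5 = 0.400.
A headcount ratio of at most 15% allows at most ⌊0.15 × 5⌋ = 0 poor households.
So at least 2 − 0 = 2 must be lifted.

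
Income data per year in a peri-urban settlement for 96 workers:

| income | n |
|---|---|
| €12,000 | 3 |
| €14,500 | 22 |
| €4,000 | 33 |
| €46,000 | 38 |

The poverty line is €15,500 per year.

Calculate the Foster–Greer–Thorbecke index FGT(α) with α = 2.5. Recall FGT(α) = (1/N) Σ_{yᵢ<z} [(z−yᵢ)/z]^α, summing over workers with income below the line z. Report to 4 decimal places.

0.1640

Incomes under z: 33×€4,000, 3×€12,000, 22×€14,500 (q = 58 of N = 96).
Shortfall ratios: (15500−4000)/15500 = 0.7419 (×33); (15500−12000)/15500 = 0.2258 (×3); (15500−14500)/15500 = 0.0645 (×22).
Raised to α = 2.5: 0.47415 (×33); 0.02423 (×3); 0.00106 (×22).
Sum = 15.742883; FGT(2.5) = 15.742883 / 96 = 0.1640.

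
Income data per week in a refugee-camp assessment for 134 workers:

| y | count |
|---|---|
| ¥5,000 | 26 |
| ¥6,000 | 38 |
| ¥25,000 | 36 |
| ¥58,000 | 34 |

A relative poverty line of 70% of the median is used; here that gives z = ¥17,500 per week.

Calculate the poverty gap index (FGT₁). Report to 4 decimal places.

0.3249

Poor units: 26×¥5,000, 38×¥6,000 (q = 64 of N = 134).
Relative gaps: (17500−5000)/17500 = 0.7143 (×26); (17500−6000)/17500 = 0.6571 (×38).
Sum of shortfalls = 43.542857; P₁ averages over all N: 43.542857 / 134 = 0.3249.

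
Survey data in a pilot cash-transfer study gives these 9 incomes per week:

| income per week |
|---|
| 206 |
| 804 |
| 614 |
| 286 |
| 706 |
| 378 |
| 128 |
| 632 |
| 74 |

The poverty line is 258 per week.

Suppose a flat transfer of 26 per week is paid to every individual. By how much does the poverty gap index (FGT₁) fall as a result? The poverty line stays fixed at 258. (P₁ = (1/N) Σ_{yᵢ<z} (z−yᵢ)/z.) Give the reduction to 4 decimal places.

Before: below the line — 74, 128, 206; poverty gap index (FGT₁) = 0.157623.
After the 26 transfer: below the line — 100, 154, 232; poverty gap index (FGT₁) = 0.124031.
Reduction = 0.157623 − 0.124031 = 0.0336.

0.0336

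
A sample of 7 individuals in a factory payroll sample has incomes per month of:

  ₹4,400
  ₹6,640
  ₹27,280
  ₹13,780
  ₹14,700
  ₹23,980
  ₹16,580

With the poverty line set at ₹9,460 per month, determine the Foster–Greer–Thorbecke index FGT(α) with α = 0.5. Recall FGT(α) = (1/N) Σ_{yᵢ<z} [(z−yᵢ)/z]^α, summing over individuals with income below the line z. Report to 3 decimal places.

0.182

Poor units: ₹4,400, ₹6,640 (q = 2 of N = 7).
Shortfall ratios: (9460−4400)/9460 = 0.5349; (9460−6640)/9460 = 0.2981.
Raised to α = 0.5: 0.73136; 0.54598.
Sum = 1.277340; FGT(0.5) = 1.277340 / 7 = 0.182.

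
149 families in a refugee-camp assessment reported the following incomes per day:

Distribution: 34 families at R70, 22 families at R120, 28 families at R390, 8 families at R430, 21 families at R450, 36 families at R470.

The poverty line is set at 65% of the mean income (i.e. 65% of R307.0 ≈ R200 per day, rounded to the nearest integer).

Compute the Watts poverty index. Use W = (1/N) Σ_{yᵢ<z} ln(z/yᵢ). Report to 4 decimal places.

Below the line: 34×R70, 22×R120 (q = 56 of N = 149).
ln(z/y) terms: ln(200/70) = 1.0498 (×34); ln(200/120) = 0.5108 (×22).
W = 46.932116 / 149 = 0.3150.

0.3150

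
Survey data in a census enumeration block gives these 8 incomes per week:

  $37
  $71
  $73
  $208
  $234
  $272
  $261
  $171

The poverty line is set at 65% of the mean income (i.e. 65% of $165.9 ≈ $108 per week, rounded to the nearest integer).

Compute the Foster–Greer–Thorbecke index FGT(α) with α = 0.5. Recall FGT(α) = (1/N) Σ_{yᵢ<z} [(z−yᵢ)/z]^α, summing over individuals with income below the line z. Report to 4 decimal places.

0.2457

Incomes under z: $37, $71, $73 (q = 3 of N = 8).
Gap ratios (z−y)/z: (108−37)/108 = 0.6574; (108−71)/108 = 0.3426; (108−73)/108 = 0.3241.
Raised to α = 0.5: 0.81081; 0.58531; 0.56928.
Sum = 1.965396; FGT(0.5) = 1.965396 / 8 = 0.2457.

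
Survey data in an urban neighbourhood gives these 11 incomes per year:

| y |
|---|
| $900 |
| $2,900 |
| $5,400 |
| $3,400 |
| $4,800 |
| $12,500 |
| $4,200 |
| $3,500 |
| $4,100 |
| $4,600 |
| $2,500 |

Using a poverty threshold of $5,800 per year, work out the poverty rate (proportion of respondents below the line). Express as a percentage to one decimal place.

90.9%

10 of the 11 respondents have income below $5,800.
H = 10/11 = 90.9%.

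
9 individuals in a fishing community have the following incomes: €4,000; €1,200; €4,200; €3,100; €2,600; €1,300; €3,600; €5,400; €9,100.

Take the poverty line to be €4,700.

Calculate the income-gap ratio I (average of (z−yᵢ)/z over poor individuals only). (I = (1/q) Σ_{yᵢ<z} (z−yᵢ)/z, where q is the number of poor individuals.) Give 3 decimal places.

0.392

Below the line: €1,200, €1,300, €2,600, €3,100, €3,600, €4,000, €4,200 (q = 7 of N = 9).
Shortfall ratios (z−y)/z: 0.7447, 0.7234, 0.4468, 0.3404, 0.2340, 0.1489, 0.1064; sum = 2.744681.
The income-gap ratio divides by q (the poor only): 2.744681 / 7 = 0.392.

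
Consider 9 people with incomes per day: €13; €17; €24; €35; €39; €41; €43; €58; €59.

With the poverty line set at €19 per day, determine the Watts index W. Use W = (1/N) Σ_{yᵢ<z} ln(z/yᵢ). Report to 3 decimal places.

0.055

Poor units: €13, €17 (q = 2 of N = 9).
Log gaps: ln(19/13) = 0.3795; ln(19/17) = 0.1112.
W = 0.490715 / 9 = 0.055.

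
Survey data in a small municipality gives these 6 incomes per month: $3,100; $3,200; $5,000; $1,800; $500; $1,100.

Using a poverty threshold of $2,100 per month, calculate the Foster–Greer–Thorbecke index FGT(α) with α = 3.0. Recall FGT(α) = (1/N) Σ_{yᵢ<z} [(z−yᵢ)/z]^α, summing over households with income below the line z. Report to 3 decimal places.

Below z: $500, $1,100, $1,800 (q = 3 of N = 6).
Relative gaps: (2100−500)/2100 = 0.7619; (2100−1100)/2100 = 0.4762; (2100−1800)/2100 = 0.1429.
Raised to α = 3.0: 0.44228; 0.10798; 0.00292.
Sum = 0.553180; FGT(3.0) = 0.553180 / 6 = 0.092.

0.092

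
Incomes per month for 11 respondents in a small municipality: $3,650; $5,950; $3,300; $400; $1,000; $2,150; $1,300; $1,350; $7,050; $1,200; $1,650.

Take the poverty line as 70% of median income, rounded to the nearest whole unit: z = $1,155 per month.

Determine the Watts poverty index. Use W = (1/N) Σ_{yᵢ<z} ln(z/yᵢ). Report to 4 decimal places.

Poor units: $400, $1,000 (q = 2 of N = 11).
Log gaps: ln(1155/400) = 1.0604; ln(1155/1000) = 0.1441.
W = 1.204491 / 11 = 0.1095.

0.1095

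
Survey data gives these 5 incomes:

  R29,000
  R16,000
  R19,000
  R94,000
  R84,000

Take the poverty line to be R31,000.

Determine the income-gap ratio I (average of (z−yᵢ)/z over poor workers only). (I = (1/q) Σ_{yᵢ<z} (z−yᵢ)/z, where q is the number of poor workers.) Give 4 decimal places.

Below z: R16,000, R19,000, R29,000 (q = 3 of N = 5).
Relative gaps: 0.4839, 0.3871, 0.0645; sum = 0.935484.
The income-gap ratio divides by q (the poor only): 0.935484 / 3 = 0.3118.

0.3118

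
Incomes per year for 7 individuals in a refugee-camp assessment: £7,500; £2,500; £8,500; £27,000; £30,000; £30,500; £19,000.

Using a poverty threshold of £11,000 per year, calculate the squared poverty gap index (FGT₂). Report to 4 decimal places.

Poor units: £2,500, £7,500, £8,500 (q = 3 of N = 7).
Gap ratios (z−y)/z: (11000−2500)/11000 = 0.7727; (11000−7500)/11000 = 0.3182; (11000−8500)/11000 = 0.2273.
Squared: 0.5971; 0.1012; 0.0517.
Sum = 0.750000; P₂ = 0.750000 / 7 = 0.1071.

0.1071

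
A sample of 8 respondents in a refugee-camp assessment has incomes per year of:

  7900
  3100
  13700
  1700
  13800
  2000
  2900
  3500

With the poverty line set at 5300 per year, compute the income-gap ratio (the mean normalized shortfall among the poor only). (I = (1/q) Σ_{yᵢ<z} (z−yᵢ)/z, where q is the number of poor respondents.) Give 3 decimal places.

Poor units: 1700, 2000, 2900, 3100, 3500 (q = 5 of N = 8).
Relative gaps: 0.6792, 0.6226, 0.4528, 0.4151, 0.3396; sum = 2.509434.
The income-gap ratio divides by q (the poor only): 2.509434 / 5 = 0.502.

0.502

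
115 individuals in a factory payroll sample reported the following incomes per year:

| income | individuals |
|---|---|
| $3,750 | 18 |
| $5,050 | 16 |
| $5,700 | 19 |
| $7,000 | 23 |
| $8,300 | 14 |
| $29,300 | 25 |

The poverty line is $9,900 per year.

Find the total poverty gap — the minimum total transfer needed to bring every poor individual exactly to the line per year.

$357,200

Incomes under z: 18×$3,750, 16×$5,050, 19×$5,700, 23×$7,000, 14×$8,300 (q = 90 of N = 115).
Individual gaps: 18×(9900−3750) = 110700; 16×(9900−5050) = 77600; 19×(9900−5700) = 79800; 23×(9900−7000) = 66700; 14×(9900−8300) = 22400.
Aggregate gap = $357,200.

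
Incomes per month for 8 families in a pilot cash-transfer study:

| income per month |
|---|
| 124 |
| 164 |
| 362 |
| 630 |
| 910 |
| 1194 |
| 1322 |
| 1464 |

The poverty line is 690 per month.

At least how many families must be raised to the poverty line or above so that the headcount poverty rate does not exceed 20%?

3

Currently q = 4 of N = 8 are below the line (H = 0.500).
A headcount ratio of at most 20% allows at most ⌊0.20 × 8⌋ = 1 poor families.
So at least 4 − 1 = 3 must be lifted.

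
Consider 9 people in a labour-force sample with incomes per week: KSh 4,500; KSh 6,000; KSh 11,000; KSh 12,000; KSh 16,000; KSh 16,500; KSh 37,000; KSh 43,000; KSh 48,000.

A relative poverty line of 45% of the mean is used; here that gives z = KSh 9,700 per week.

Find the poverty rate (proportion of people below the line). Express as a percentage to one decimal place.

22.2%

2 of the 9 people have income below KSh 9,700.
H = 2/9 = 22.2%.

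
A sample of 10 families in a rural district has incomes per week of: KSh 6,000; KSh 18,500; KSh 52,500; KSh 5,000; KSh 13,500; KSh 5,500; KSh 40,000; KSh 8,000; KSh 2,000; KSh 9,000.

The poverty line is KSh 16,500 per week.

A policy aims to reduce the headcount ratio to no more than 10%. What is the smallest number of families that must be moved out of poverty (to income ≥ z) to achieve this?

7 of the 10 families are poor, so H = 7/10 = 0.700.
A headcount ratio of at most 10% allows at most ⌊0.10 × 10⌋ = 1 poor families.
So at least 7 − 1 = 6 must be lifted.

6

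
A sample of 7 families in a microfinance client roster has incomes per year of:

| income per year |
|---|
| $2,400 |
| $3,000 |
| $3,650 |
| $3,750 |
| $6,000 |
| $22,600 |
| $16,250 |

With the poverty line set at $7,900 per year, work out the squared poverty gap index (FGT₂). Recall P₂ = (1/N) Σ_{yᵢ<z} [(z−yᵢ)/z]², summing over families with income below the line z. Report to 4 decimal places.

Incomes under z: $2,400, $3,000, $3,650, $3,750, $6,000 (q = 5 of N = 7).
Shortfall ratios: (7900−2400)/7900 = 0.6962; (7900−3000)/7900 = 0.6203; (7900−3650)/7900 = 0.5380; (7900−3750)/7900 = 0.5253; (7900−6000)/7900 = 0.2405.
Squared: 0.4847; 0.3847; 0.2894; 0.2760; 0.0578.
Sum = 1.492629; P₂ = 1.492629 / 7 = 0.2132.

0.2132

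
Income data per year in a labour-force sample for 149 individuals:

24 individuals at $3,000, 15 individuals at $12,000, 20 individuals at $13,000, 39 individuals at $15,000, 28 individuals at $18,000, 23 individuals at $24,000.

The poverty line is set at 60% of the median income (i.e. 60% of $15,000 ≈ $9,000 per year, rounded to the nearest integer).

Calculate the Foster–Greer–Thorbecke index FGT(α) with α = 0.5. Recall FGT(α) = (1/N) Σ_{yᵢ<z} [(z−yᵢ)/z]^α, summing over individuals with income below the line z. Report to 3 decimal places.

Incomes under z: 24×$3,000 (q = 24 of N = 149).
Shortfall ratios: (9000−3000)/9000 = 0.6667 (×24).
Raised to α = 0.5: 0.81650 (×24).
Sum = 19.595918; FGT(0.5) = 19.595918 / 149 = 0.132.

0.132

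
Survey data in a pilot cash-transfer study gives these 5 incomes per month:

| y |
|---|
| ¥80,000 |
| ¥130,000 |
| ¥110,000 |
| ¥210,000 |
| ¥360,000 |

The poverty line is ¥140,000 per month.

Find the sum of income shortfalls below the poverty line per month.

¥100,000

Incomes under z: ¥80,000, ¥110,000, ¥130,000 (q = 3 of N = 5).
Individual gaps: 140000−80000 = 60000; 140000−110000 = 30000; 140000−130000 = 10000.
Aggregate gap = ¥100,000.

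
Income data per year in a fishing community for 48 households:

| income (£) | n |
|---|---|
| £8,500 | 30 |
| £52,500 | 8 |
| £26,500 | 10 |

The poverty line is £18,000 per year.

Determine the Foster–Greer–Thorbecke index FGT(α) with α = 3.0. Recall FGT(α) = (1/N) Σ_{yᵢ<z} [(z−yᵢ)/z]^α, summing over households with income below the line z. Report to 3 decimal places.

Below the line: 30×£8,500 (q = 30 of N = 48).
Relative gaps: (18000−8500)/18000 = 0.5278 (×30).
Raised to α = 3.0: 0.14701 (×30).
Sum = 4.410365; FGT(3.0) = 4.410365 / 48 = 0.092.

0.092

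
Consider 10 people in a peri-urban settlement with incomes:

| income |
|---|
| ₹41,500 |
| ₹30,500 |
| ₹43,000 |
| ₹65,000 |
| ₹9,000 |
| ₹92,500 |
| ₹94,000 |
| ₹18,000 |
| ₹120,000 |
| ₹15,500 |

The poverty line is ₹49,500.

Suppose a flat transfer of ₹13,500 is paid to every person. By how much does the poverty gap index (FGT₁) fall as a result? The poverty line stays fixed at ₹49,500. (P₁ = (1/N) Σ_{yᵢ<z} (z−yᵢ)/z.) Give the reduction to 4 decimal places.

0.1384

Before: below the line — ₹9,000, ₹15,500, ₹18,000, ₹30,500, ₹41,500, ₹43,000; poverty gap index (FGT₁) = 0.281818.
After the ₹13,500 transfer: below the line — ₹22,500, ₹29,000, ₹31,500, ₹44,000; poverty gap index (FGT₁) = 0.143434.
Reduction = 0.281818 − 0.143434 = 0.1384.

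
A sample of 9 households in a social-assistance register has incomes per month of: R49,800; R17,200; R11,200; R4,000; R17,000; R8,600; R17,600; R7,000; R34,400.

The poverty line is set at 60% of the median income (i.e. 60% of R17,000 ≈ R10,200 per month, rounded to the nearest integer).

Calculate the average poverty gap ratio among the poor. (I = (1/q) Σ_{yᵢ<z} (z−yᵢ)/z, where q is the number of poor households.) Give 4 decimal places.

0.3595

Below z: R4,000, R7,000, R8,600 (q = 3 of N = 9).
Relative gaps: 0.6078, 0.3137, 0.1569; sum = 1.078431.
The income-gap ratio divides by q (the poor only): 1.078431 / 3 = 0.3595.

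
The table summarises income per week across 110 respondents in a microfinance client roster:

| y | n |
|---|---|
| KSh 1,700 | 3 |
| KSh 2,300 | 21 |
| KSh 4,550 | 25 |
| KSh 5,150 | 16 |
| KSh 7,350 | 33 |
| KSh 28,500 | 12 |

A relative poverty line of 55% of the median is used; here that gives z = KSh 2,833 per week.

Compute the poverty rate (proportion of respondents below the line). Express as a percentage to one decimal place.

21.8%

24 of the 110 respondents have income below KSh 2,833.
H = 24/110 = 21.8%.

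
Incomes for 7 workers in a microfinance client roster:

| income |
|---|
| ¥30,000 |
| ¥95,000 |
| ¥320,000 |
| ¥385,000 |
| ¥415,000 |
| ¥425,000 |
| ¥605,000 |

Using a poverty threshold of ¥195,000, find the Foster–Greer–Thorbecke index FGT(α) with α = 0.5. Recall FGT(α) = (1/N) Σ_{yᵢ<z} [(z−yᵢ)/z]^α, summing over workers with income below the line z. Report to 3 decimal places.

Poor units: ¥30,000, ¥95,000 (q = 2 of N = 7).
Shortfall ratios: (195000−30000)/195000 = 0.8462; (195000−95000)/195000 = 0.5128.
Raised to α = 0.5: 0.91987; 0.71611.
Sum = 1.635981; FGT(0.5) = 1.635981 / 7 = 0.234.

0.234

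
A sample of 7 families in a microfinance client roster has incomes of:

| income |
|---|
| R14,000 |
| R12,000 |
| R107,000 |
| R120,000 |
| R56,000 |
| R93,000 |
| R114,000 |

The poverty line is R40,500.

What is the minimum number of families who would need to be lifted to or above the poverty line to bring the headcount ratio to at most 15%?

1

Currently q = 2 of N = 7 are below the line (H = 0.286).
A headcount ratio of at most 15% allows at most ⌊0.15 × 7⌋ = 1 poor families.
So at least 2 − 1 = 1 must be lifted.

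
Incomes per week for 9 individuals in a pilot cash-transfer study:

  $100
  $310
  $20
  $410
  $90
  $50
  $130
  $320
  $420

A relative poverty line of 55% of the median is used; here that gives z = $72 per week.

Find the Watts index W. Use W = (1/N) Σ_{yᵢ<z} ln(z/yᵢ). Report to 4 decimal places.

0.1828

Below z: $20, $50 (q = 2 of N = 9).
Log shortfalls: ln(72/20) = 1.2809; ln(72/50) = 0.3646.
W = 1.645577 / 9 = 0.1828.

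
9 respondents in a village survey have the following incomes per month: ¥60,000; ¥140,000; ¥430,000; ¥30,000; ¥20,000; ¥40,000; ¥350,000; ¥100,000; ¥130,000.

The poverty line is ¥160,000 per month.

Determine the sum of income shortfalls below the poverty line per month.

¥600,000

Below the line: ¥20,000, ¥30,000, ¥40,000, ¥60,000, ¥100,000, ¥130,000, ¥140,000 (q = 7 of N = 9).
Individual gaps: 160000−20000 = 140000; 160000−30000 = 130000; 160000−40000 = 120000; 160000−60000 = 100000; 160000−100000 = 60000; 160000−130000 = 30000; 160000−140000 = 20000.
Aggregate gap = ¥600,000.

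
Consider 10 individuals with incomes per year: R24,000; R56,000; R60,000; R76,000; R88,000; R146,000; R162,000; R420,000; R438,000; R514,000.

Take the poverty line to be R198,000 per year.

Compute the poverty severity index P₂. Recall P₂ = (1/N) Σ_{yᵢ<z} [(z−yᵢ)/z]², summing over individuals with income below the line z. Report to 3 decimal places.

0.256

Poor units: R24,000, R56,000, R60,000, R76,000, R88,000, R146,000, R162,000 (q = 7 of N = 10).
Gap ratios (z−y)/z: (198000−24000)/198000 = 0.8788; (198000−56000)/198000 = 0.7172; (198000−60000)/198000 = 0.6970; (198000−76000)/198000 = 0.6162; (198000−88000)/198000 = 0.5556; (198000−146000)/198000 = 0.2626; (198000−162000)/198000 = 0.1818.
Squared: 0.7723; 0.5143; 0.4858; 0.3797; 0.3086; 0.0690; 0.0331.
Sum = 2.562698; P₂ = 2.562698 / 10 = 0.256.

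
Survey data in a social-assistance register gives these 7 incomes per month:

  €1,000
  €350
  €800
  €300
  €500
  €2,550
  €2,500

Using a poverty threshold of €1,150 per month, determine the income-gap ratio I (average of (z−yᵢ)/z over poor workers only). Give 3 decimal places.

0.487

Poor units: €300, €350, €500, €800, €1,000 (q = 5 of N = 7).
Shortfall ratios (z−y)/z: 0.7391, 0.6957, 0.5652, 0.3043, 0.1304; sum = 2.434783.
The income-gap ratio divides by q (the poor only): 2.434783 / 5 = 0.487.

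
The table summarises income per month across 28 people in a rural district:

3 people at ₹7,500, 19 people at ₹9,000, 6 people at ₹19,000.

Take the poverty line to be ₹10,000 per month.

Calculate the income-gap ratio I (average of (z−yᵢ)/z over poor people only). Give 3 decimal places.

0.120

Poor units: 3×₹7,500, 19×₹9,000 (q = 22 of N = 28).
Relative gaps: 0.2500 (×3), 0.1000 (×19); sum = 2.650000.
I averages over the q = 22 poor units only: 2.650000 / 22 = 0.120.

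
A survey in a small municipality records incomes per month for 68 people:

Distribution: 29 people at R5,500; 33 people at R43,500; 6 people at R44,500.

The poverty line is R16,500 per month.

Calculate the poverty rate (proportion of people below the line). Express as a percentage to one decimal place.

42.6%

29 of the 68 people have income below R16,500.
H = 29/68 = 42.6%.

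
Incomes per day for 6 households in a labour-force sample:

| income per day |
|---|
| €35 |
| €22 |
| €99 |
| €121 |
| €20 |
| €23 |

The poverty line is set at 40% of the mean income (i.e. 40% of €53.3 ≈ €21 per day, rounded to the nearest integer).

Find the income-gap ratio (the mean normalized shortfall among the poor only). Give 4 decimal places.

Incomes under z: €20 (q = 1 of N = 6).
Relative gaps: 0.0476; sum = 0.047619.
The income-gap ratio divides by q (the poor only): 0.047619 / 1 = 0.0476.

0.0476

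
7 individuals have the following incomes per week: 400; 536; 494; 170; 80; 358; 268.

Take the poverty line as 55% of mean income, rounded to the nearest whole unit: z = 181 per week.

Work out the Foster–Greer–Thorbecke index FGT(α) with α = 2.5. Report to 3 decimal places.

0.033

Poor units: 80, 170 (q = 2 of N = 7).
Shortfall ratios: (181−80)/181 = 0.5580; (181−170)/181 = 0.0608.
Raised to α = 2.5: 0.23260; 0.00091.
Sum = 0.233509; FGT(2.5) = 0.233509 / 7 = 0.033.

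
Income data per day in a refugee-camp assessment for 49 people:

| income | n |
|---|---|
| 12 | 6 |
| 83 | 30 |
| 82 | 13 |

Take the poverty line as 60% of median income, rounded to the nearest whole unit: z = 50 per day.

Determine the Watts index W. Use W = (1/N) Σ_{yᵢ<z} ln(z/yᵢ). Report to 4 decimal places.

Below z: 6×12 (q = 6 of N = 49).
Log gaps: ln(50/12) = 1.4271 (×6).
W = 8.562698 / 49 = 0.1747.

0.1747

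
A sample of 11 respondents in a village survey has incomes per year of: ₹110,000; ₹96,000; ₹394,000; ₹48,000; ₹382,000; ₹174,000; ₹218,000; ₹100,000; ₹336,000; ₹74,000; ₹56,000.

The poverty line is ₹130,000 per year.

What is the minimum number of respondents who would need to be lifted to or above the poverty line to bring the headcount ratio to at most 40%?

6 of the 11 respondents are poor, so H = 6/11 = 0.545.
A headcount ratio of at most 40% allows at most ⌊0.40 × 11⌋ = 4 poor respondents.
So at least 6 − 4 = 2 must be lifted.

2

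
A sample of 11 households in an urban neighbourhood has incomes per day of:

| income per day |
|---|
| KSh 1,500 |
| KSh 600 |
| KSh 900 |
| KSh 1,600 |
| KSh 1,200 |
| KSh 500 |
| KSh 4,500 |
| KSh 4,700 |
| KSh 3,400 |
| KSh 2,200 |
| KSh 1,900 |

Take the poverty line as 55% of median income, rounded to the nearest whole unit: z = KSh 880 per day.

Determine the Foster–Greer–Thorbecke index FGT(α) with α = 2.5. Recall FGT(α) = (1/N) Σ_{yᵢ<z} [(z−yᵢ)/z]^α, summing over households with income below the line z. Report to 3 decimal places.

Below the line: KSh 500, KSh 600 (q = 2 of N = 11).
Relative gaps: (880−500)/880 = 0.4318; (880−600)/880 = 0.3182.
Raised to α = 2.5: 0.12253; 0.05711.
Sum = 0.179640; FGT(2.5) = 0.179640 / 11 = 0.016.

0.016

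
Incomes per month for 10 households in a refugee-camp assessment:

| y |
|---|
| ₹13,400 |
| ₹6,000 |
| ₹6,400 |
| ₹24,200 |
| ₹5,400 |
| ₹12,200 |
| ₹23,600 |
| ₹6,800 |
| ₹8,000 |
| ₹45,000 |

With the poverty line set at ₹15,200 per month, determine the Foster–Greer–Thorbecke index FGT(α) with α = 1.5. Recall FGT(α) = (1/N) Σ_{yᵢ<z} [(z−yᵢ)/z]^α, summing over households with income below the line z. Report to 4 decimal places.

Below the line: ₹5,400, ₹6,000, ₹6,400, ₹6,800, ₹8,000, ₹12,200, ₹13,400 (q = 7 of N = 10).
Relative gaps: (15200−5400)/15200 = 0.6447; (15200−6000)/15200 = 0.6053; (15200−6400)/15200 = 0.5789; (15200−6800)/15200 = 0.5526; (15200−8000)/15200 = 0.4737; (15200−12200)/15200 = 0.1974; (15200−13400)/15200 = 0.1184.
Raised to α = 1.5: 0.51769; 0.47089; 0.44051; 0.41082; 0.32601; 0.08768; 0.04075.
Sum = 2.294363; FGT(1.5) = 2.294363 / 10 = 0.2294.

0.2294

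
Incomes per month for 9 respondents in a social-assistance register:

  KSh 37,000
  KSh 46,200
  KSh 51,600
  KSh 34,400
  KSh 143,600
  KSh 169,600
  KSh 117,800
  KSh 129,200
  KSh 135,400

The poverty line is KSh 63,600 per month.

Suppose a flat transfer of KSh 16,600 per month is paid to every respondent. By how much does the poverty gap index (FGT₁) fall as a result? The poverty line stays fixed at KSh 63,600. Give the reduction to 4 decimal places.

Before: below the line — KSh 34,400, KSh 37,000, KSh 46,200, KSh 51,600; poverty gap index (FGT₁) = 0.148847.
After the KSh 16,600 transfer: below the line — KSh 51,000, KSh 53,600, KSh 62,800; poverty gap index (FGT₁) = 0.040881.
Reduction = 0.148847 − 0.040881 = 0.1080.

0.1080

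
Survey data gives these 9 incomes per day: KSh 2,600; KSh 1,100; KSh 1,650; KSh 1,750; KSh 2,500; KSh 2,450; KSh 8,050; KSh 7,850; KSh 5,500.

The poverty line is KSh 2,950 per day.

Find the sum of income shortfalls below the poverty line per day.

KSh 5,650

Poor units: KSh 1,100, KSh 1,650, KSh 1,750, KSh 2,450, KSh 2,500, KSh 2,600 (q = 6 of N = 9).
Individual gaps: 2950−1100 = 1850; 2950−1650 = 1300; 2950−1750 = 1200; 2950−2450 = 500; 2950−2500 = 450; 2950−2600 = 350.
Aggregate gap = KSh 5,650.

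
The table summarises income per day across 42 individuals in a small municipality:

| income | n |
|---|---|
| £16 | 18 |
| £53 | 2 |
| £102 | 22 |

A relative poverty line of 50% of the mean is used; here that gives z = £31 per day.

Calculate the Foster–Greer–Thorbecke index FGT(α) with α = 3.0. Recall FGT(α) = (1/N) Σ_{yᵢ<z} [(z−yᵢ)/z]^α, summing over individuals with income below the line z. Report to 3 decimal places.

Incomes under z: 18×£16 (q = 18 of N = 42).
Relative gaps: (31−16)/31 = 0.4839 (×18).
Raised to α = 3.0: 0.11329 (×18).
Sum = 2.039206; FGT(3.0) = 2.039206 / 42 = 0.049.

0.049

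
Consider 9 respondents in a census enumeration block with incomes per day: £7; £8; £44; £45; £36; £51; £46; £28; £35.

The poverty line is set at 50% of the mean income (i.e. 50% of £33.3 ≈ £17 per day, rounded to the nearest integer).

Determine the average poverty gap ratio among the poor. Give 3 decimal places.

Incomes under z: £7, £8 (q = 2 of N = 9).
Relative gaps: 0.5882, 0.5294; sum = 1.117647.
I averages over the q = 2 poor units only: 1.117647 / 2 = 0.559.

0.559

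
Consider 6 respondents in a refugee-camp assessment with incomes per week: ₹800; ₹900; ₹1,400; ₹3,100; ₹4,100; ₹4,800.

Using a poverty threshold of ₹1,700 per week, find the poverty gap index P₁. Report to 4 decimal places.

Poor units: ₹800, ₹900, ₹1,400 (q = 3 of N = 6).
Normalized shortfalls: (1700−800)/1700 = 0.5294; (1700−900)/1700 = 0.4706; (1700−1400)/1700 = 0.1765.
Sum of shortfalls = 1.176471; P₁ averages over all N: 1.176471 / 6 = 0.1961.

0.1961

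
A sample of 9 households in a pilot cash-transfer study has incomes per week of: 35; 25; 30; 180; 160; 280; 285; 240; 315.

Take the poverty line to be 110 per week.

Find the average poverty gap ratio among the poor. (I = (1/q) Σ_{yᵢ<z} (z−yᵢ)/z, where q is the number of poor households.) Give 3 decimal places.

0.727

Incomes under z: 25, 30, 35 (q = 3 of N = 9).
Shortfall ratios (z−y)/z: 0.7727, 0.7273, 0.6818; sum = 2.181818.
I averages over the q = 3 poor units only: 2.181818 / 3 = 0.727.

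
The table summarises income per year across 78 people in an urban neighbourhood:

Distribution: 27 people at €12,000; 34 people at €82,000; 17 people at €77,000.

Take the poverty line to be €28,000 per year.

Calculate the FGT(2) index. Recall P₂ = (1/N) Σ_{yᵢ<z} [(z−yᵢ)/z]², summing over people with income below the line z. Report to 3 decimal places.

0.113

Poor units: 27×€12,000 (q = 27 of N = 78).
Shortfall ratios: (28000−12000)/28000 = 0.5714 (×27).
Squared: 0.3265 (×27).
Sum = 8.816327; P₂ = 8.816327 / 78 = 0.113.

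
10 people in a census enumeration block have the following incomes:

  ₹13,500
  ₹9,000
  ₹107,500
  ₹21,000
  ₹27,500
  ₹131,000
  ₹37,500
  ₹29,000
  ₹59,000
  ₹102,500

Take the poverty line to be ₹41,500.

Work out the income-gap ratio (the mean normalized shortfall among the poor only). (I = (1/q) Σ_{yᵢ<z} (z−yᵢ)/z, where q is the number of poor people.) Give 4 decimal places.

0.4478

Incomes under z: ₹9,000, ₹13,500, ₹21,000, ₹27,500, ₹29,000, ₹37,500 (q = 6 of N = 10).
Relative gaps: 0.7831, 0.6747, 0.4940, 0.3373, 0.3012, 0.0964; sum = 2.686747.
The income-gap ratio divides by q (the poor only): 2.686747 / 6 = 0.4478.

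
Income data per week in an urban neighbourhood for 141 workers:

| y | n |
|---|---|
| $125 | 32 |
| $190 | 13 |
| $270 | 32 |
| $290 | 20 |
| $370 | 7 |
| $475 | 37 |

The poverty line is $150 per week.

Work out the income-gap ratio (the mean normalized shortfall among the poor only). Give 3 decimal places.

Poor units: 32×$125 (q = 32 of N = 141).
Shortfall ratios (z−y)/z: 0.1667 (×32); sum = 5.333333.
I averages over the q = 32 poor units only: 5.333333 / 32 = 0.167.

0.167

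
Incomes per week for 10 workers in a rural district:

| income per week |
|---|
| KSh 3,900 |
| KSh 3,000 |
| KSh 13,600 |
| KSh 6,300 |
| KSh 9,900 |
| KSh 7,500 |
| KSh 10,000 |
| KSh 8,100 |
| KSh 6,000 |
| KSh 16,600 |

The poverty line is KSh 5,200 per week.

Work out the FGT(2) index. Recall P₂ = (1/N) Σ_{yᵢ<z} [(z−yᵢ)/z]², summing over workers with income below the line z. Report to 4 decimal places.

0.0241

Below z: KSh 3,000, KSh 3,900 (q = 2 of N = 10).
Normalized shortfalls: (5200−3000)/5200 = 0.4231; (5200−3900)/5200 = 0.2500.
Squared: 0.1790; 0.0625.
Sum = 0.241494; P₂ = 0.241494 / 10 = 0.0241.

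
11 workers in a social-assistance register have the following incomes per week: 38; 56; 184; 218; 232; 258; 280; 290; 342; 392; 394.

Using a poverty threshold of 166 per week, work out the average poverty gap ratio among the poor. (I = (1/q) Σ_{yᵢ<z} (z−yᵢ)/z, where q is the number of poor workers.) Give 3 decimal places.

Below z: 38, 56 (q = 2 of N = 11).
Shortfall ratios (z−y)/z: 0.7711, 0.6627; sum = 1.433735.
I averages over the q = 2 poor units only: 1.433735 / 2 = 0.717.

0.717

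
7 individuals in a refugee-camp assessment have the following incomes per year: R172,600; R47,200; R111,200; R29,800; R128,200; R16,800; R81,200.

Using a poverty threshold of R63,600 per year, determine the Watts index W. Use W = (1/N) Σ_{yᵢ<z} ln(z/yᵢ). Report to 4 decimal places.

Below z: R16,800, R29,800, R47,200 (q = 3 of N = 7).
Log shortfalls: ln(63600/16800) = 1.3312; ln(63600/29800) = 0.7581; ln(63600/47200) = 0.2982.
W = 2.387559 / 7 = 0.3411.

0.3411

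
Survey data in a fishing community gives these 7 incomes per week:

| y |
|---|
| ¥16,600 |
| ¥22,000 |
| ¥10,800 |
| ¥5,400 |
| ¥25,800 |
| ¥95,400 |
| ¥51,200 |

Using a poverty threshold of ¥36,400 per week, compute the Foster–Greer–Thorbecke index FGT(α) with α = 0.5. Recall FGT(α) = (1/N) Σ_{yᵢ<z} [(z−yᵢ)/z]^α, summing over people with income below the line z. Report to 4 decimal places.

Below z: ¥5,400, ¥10,800, ¥16,600, ¥22,000, ¥25,800 (q = 5 of N = 7).
Normalized shortfalls: (36400−5400)/36400 = 0.8516; (36400−10800)/36400 = 0.7033; (36400−16600)/36400 = 0.5440; (36400−22000)/36400 = 0.3956; (36400−25800)/36400 = 0.2912.
Raised to α = 0.5: 0.92285; 0.83863; 0.73753; 0.62897; 0.53964.
Sum = 3.667618; FGT(0.5) = 3.667618 / 7 = 0.5239.

0.5239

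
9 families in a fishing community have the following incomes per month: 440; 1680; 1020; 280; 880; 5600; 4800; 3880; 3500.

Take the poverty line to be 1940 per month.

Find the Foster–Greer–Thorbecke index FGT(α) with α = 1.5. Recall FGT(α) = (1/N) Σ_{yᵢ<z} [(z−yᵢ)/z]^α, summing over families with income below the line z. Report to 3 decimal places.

Incomes under z: 280, 440, 880, 1020, 1680 (q = 5 of N = 9).
Gap ratios (z−y)/z: (1940−280)/1940 = 0.8557; (1940−440)/1940 = 0.7732; (1940−880)/1940 = 0.5464; (1940−1020)/1940 = 0.4742; (1940−1680)/1940 = 0.1340.
Raised to α = 1.5: 0.79152; 0.67988; 0.40388; 0.32657; 0.04906.
Sum = 2.250918; FGT(1.5) = 2.250918 / 9 = 0.250.

0.250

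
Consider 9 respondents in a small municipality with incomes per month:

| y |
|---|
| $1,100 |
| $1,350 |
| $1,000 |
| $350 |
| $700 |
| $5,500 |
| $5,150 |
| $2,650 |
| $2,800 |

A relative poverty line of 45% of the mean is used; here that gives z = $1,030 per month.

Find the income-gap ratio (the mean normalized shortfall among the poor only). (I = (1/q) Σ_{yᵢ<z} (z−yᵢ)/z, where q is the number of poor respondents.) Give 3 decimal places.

0.337

Incomes under z: $350, $700, $1,000 (q = 3 of N = 9).
Relative gaps: 0.6602, 0.3204, 0.0291; sum = 1.009709.
I averages over the q = 3 poor units only: 1.009709 / 3 = 0.337.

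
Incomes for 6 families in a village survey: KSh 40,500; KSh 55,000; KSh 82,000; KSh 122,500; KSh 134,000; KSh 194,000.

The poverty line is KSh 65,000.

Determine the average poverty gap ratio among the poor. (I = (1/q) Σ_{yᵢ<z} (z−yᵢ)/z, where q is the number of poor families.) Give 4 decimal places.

0.2654

Incomes under z: KSh 40,500, KSh 55,000 (q = 2 of N = 6).
Relative gaps: 0.3769, 0.1538; sum = 0.530769.
I averages over the q = 2 poor units only: 0.530769 / 2 = 0.2654.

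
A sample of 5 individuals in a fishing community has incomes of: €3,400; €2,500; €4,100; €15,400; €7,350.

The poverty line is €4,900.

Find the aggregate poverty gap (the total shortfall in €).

Below z: €2,500, €3,400, €4,100 (q = 3 of N = 5).
Individual gaps: 4900−2500 = 2400; 4900−3400 = 1500; 4900−4100 = 800.
Aggregate gap = €4,700.

€4,700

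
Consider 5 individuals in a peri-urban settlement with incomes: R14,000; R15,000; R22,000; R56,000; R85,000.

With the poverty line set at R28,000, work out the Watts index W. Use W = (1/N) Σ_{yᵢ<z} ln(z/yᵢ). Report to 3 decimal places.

Poor units: R14,000, R15,000, R22,000 (q = 3 of N = 5).
Log shortfalls: ln(28000/14000) = 0.6931; ln(28000/15000) = 0.6242; ln(28000/22000) = 0.2412.
W = 1.558464 / 5 = 0.312.

0.312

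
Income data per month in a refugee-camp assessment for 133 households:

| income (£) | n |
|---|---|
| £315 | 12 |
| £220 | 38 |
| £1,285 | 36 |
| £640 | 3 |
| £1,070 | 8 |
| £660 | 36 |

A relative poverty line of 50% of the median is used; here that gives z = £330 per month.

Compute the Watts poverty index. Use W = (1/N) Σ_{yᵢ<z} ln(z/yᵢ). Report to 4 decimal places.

0.1200

Poor units: 38×£220, 12×£315 (q = 50 of N = 133).
Log gaps: ln(330/220) = 0.4055 (×38); ln(330/315) = 0.0465 (×12).
W = 15.965914 / 133 = 0.1200.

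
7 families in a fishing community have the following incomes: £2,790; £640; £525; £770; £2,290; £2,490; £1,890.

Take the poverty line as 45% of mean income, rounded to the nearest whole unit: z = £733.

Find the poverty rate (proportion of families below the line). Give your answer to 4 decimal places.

2 of the 7 families have income below £733.
H = 2/7 = 0.2857.

0.2857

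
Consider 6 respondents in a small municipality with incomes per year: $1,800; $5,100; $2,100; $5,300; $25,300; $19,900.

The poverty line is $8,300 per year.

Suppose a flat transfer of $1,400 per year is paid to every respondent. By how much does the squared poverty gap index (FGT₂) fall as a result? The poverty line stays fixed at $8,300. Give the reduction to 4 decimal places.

0.1091

Before: below the line — $1,800, $2,100, $5,100, $5,300; squared poverty gap index (FGT₂) = 0.241762.
After the $1,400 transfer: below the line — $3,200, $3,500, $6,500, $6,700; squared poverty gap index (FGT₂) = 0.132699.
Reduction = 0.241762 − 0.132699 = 0.1091.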